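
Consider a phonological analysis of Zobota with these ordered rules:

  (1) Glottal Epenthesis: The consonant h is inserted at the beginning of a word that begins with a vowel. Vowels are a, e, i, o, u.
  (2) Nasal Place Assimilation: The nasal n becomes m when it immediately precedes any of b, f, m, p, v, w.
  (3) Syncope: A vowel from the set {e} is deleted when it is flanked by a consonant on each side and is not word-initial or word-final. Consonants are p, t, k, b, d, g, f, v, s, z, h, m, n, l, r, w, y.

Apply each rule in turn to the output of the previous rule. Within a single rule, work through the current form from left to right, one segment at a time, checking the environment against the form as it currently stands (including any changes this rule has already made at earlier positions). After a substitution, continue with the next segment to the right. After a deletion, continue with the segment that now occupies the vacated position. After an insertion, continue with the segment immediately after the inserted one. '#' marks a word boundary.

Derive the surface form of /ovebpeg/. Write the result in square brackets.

[hovbpg]

(1) Glottal Epenthesis: [ovebpeg] → [hovebpeg]
(2) Nasal Place Assimilation: no change — [hovebpeg]
(3) Syncope: [hovebpeg] → [hovbpg]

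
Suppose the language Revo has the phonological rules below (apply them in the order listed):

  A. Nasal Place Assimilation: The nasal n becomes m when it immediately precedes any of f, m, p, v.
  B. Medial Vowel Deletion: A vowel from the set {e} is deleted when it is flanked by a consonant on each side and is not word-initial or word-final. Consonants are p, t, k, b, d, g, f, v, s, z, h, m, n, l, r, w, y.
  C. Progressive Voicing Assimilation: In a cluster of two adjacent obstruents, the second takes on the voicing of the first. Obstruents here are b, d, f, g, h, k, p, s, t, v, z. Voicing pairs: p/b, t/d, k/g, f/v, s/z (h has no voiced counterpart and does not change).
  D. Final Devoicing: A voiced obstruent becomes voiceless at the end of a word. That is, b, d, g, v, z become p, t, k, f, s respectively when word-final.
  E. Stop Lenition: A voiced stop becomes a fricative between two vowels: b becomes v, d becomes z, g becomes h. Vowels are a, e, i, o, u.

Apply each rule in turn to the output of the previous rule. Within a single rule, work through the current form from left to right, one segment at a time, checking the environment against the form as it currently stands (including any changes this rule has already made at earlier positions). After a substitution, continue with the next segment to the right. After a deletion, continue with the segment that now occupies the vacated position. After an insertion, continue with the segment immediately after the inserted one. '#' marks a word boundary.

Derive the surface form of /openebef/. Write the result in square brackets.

[opnbf]

A Nasal Place Assimilation: no change — [openebef]
B Medial Vowel Deletion: [openebef] → [opnbf]
C Progressive Voicing Assimilation: [opnbf] → [opnbv]
D Final Devoicing: [opnbv] → [opnbf]
E Stop Lenition: no change — [opnbf]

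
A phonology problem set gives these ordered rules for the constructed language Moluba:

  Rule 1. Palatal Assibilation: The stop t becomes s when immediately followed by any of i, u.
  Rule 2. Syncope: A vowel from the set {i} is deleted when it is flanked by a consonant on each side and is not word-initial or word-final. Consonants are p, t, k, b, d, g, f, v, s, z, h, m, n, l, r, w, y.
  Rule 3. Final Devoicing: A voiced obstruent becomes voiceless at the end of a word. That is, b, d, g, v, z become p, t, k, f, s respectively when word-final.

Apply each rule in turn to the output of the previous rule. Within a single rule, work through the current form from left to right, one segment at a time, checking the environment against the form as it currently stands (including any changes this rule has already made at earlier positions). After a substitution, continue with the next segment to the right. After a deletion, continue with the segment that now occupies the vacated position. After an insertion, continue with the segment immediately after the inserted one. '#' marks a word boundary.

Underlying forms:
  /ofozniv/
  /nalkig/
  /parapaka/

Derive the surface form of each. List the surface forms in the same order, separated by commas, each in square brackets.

[ofoznf], [nalkk], [parapaka]

/ofozniv/:
  Rule 1 Palatal Assibilation: no change — [ofozniv]
  Rule 2 Syncope: [ofozniv] → [ofoznv]
  Rule 3 Final Devoicing: [ofoznv] → [ofoznf]
/nalkig/:
  Rule 1 Palatal Assibilation: no change — [nalkig]
  Rule 2 Syncope: [nalkig] → [nalkg]
  Rule 3 Final Devoicing: [nalkg] → [nalkk]
/parapaka/:
  Rule 1 Palatal Assibilation: no change — [parapaka]
  Rule 2 Syncope: no change — [parapaka]
  Rule 3 Final Devoicing: no change — [parapaka]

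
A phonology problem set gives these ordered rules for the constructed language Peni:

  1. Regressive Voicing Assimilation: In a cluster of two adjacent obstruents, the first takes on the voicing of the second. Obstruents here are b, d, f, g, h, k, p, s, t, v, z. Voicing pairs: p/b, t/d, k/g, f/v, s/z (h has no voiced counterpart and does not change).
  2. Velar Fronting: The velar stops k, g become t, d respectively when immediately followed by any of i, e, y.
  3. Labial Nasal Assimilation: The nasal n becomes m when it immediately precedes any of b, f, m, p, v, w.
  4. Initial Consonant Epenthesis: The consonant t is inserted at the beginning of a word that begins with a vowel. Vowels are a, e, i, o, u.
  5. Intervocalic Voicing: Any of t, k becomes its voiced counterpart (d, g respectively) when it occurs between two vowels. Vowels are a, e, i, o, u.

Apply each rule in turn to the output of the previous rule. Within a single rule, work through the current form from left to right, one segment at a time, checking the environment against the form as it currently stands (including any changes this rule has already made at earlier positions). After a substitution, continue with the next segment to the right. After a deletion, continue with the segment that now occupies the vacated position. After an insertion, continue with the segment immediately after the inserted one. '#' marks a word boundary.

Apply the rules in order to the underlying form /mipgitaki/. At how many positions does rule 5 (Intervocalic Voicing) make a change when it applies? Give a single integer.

1 Regressive Voicing Assimilation: [mipgitaki] → [mibgitaki]
2 Velar Fronting: [mibgitaki] → [mibditati]
3 Labial Nasal Assimilation: no change — [mibditati]
4 Initial Consonant Epenthesis: no change — [mibditati]
5 Intervocalic Voicing: [mibditati] → [mibdidadi]
Rule 5 changed 2 position(s).

2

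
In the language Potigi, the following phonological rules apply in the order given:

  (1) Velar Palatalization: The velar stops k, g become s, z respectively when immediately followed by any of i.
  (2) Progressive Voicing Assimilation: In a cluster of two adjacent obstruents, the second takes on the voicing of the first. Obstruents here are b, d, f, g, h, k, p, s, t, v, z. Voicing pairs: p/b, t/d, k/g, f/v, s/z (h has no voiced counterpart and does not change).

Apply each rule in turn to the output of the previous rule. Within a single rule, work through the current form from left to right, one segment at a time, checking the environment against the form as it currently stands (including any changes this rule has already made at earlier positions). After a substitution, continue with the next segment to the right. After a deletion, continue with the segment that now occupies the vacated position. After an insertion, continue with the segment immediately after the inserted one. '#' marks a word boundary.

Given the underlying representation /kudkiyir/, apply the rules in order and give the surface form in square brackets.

[kudziyir]

(1) Velar Palatalization: [kudkiyir] → [kudsiyir]
(2) Progressive Voicing Assimilation: [kudsiyir] → [kudziyir]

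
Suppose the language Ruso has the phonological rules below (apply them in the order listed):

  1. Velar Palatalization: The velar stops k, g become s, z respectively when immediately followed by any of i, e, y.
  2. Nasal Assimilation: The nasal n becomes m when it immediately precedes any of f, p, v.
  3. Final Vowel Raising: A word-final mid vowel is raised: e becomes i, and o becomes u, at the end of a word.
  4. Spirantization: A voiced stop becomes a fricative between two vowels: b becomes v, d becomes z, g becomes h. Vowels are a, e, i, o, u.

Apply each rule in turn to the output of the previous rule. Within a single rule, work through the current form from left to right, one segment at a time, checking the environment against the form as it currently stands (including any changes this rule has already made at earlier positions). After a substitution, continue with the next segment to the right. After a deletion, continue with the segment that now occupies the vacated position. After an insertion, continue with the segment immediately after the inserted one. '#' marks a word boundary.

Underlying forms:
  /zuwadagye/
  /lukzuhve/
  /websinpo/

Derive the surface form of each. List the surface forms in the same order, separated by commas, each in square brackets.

[zuwazazyi], [lukzuhvi], [websimpu]

/zuwadagye/:
  1 Velar Palatalization: [zuwadagye] → [zuwadazye]
  2 Nasal Assimilation: no change — [zuwadazye]
  3 Final Vowel Raising: [zuwadazye] → [zuwadazyi]
  4 Spirantization: [zuwadazyi] → [zuwazazyi]
/lukzuhve/:
  1 Velar Palatalization: no change — [lukzuhve]
  2 Nasal Assimilation: no change — [lukzuhve]
  3 Final Vowel Raising: [lukzuhve] → [lukzuhvi]
  4 Spirantization: no change — [lukzuhvi]
/websinpo/:
  1 Velar Palatalization: no change — [websinpo]
  2 Nasal Assimilation: [websinpo] → [websimpo]
  3 Final Vowel Raising: [websimpo] → [websimpu]
  4 Spirantization: no change — [websimpu]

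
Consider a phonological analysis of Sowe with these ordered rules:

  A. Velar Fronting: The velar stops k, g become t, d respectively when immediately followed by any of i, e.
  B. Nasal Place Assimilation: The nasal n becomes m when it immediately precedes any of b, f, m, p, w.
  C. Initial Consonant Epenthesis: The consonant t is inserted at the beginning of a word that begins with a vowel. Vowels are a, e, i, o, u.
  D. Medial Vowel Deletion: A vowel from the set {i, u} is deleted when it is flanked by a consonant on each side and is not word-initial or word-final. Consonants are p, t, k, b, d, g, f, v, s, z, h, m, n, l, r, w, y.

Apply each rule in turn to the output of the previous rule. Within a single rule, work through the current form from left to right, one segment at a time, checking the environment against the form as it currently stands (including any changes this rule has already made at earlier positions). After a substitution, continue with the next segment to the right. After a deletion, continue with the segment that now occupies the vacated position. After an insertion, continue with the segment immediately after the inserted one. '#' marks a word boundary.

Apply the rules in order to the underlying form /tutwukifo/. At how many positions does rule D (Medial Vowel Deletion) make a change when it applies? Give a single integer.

3

A Velar Fronting: [tutwukifo] → [tutwutifo]
B Nasal Place Assimilation: no change — [tutwutifo]
C Initial Consonant Epenthesis: no change — [tutwutifo]
D Medial Vowel Deletion: [tutwutifo] → [ttwtfo]
Rule D changed 3 position(s).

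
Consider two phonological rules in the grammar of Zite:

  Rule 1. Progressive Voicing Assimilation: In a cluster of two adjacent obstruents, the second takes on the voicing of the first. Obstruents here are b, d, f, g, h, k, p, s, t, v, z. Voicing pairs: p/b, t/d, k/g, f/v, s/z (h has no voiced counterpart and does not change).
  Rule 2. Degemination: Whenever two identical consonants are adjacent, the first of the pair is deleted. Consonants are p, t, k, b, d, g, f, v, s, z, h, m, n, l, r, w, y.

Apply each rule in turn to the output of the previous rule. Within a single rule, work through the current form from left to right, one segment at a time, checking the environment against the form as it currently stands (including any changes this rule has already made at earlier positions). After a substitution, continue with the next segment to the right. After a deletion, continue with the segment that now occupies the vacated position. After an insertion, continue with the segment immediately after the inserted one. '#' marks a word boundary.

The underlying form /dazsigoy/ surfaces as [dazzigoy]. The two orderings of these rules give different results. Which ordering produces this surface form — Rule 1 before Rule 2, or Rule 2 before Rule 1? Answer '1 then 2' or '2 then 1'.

2 then 1

Order 1 then 2:
  1 Progressive Voicing Assimilation: [dazsigoy] → [dazzigoy]
  2 Degemination: [dazzigoy] → [dazigoy]
  result: [dazigoy]
Order 2 then 1:
  2 Degemination: no change — [dazsigoy]
  1 Progressive Voicing Assimilation: [dazsigoy] → [dazzigoy]
  result: [dazzigoy]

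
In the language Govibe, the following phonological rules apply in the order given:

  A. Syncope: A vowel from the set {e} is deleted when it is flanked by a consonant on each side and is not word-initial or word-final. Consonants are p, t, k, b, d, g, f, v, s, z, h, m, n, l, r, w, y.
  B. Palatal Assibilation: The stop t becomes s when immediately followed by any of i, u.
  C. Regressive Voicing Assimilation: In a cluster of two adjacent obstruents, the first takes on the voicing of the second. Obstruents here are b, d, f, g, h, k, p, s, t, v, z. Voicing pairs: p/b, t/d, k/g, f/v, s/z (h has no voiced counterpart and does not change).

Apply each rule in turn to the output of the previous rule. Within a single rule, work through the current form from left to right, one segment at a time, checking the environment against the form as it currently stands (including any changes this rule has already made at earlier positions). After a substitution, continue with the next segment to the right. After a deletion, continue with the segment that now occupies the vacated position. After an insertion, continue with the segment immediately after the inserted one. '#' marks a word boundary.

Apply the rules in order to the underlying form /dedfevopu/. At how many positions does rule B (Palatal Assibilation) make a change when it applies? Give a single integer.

A Syncope: [dedfevopu] → [ddfvopu]
B Palatal Assibilation: no change — [ddfvopu]
C Regressive Voicing Assimilation: [ddfvopu] → [dtvvopu]
Rule B changed 0 position(s).

0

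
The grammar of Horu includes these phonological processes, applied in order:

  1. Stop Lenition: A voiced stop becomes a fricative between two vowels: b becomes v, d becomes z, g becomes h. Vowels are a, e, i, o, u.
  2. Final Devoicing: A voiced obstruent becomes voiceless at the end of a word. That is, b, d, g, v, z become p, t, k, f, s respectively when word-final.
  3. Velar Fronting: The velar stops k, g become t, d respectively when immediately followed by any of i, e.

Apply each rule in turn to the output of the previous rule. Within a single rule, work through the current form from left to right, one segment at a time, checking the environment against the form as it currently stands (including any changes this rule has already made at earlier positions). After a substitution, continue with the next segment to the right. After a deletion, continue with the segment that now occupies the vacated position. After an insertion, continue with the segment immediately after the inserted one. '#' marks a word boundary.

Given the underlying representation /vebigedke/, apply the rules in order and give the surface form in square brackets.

1 Stop Lenition: [vebigedke] → [vevihedke]
2 Final Devoicing: no change — [vevihedke]
3 Velar Fronting: [vevihedke] → [vevihedte]

[vevihedte]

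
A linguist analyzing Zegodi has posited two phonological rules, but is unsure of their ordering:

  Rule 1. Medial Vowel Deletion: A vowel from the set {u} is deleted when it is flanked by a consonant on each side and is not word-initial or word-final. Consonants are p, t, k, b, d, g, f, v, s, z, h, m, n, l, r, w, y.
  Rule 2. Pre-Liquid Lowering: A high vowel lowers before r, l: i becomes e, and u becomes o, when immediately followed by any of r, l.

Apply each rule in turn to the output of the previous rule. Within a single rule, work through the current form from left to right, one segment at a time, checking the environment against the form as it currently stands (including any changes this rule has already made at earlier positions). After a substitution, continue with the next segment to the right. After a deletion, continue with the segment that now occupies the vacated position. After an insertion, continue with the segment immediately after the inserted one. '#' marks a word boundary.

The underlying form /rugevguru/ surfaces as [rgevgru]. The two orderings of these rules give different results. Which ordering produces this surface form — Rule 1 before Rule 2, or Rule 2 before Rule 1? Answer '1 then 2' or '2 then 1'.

1 then 2

Order 1 then 2:
  1 Medial Vowel Deletion: [rugevguru] → [rgevgru]
  2 Pre-Liquid Lowering: no change — [rgevgru]
  result: [rgevgru]
Order 2 then 1:
  2 Pre-Liquid Lowering: [rugevguru] → [rugevgoru]
  1 Medial Vowel Deletion: [rugevgoru] → [rgevgoru]
  result: [rgevgoru]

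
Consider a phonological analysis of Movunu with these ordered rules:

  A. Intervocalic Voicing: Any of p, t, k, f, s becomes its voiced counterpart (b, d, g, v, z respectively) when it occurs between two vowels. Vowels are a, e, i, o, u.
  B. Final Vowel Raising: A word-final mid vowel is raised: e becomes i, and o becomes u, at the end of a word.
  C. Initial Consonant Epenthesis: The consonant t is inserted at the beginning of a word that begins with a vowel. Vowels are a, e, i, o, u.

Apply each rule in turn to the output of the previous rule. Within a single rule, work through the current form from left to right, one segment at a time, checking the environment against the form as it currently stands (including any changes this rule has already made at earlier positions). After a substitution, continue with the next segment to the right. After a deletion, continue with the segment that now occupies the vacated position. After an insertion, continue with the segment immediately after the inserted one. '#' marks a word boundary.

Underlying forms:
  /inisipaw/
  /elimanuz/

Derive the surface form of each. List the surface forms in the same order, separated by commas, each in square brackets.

/inisipaw/:
  A Intervocalic Voicing: [inisipaw] → [inizibaw]
  B Final Vowel Raising: no change — [inizibaw]
  C Initial Consonant Epenthesis: [inizibaw] → [tinizibaw]
/elimanuz/:
  A Intervocalic Voicing: no change — [elimanuz]
  B Final Vowel Raising: no change — [elimanuz]
  C Initial Consonant Epenthesis: [elimanuz] → [telimanuz]

[tinizibaw], [telimanuz]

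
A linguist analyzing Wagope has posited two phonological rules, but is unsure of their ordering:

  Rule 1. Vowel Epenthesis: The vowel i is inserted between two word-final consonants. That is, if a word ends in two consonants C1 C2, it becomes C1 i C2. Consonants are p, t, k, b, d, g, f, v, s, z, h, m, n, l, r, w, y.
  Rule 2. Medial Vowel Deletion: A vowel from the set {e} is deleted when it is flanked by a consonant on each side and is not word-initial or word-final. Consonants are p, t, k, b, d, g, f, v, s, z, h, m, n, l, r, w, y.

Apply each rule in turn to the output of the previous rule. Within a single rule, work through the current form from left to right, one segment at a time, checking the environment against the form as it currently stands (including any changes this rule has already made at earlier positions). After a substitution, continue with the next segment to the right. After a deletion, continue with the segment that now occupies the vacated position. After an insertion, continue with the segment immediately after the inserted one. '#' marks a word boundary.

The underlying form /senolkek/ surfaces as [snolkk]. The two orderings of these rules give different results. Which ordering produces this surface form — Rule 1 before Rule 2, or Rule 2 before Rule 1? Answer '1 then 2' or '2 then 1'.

Order 1 then 2:
  1 Vowel Epenthesis: no change — [senolkek]
  2 Medial Vowel Deletion: [senolkek] → [snolkk]
  result: [snolkk]
Order 2 then 1:
  2 Medial Vowel Deletion: [senolkek] → [snolkk]
  1 Vowel Epenthesis: [snolkk] → [snolkik]
  result: [snolkik]

1 then 2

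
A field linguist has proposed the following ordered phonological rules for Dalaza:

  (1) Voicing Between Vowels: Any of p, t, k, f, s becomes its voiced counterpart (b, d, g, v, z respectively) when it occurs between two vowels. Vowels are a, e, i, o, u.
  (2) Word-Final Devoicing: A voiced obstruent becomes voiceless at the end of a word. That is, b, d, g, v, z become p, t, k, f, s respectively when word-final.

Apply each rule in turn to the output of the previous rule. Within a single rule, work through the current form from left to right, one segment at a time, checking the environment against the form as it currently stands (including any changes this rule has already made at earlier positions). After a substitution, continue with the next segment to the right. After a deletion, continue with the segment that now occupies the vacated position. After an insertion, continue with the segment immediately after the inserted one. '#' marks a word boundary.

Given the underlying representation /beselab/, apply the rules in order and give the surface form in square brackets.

(1) Voicing Between Vowels: [beselab] → [bezelab]
(2) Word-Final Devoicing: [bezelab] → [bezelap]

[bezelap]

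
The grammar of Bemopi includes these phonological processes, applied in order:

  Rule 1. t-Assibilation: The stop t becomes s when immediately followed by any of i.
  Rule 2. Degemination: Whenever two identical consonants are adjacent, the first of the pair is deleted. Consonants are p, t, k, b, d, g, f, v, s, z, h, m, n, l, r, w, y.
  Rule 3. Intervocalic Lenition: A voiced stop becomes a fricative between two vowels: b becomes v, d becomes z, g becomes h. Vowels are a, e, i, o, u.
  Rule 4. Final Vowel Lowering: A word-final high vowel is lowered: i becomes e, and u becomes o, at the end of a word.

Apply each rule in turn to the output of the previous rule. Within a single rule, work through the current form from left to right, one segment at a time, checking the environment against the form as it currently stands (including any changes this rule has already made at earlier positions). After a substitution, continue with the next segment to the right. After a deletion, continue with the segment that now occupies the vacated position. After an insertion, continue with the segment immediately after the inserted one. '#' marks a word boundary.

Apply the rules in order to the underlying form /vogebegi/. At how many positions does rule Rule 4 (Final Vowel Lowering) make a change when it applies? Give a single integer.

1

Rule 1 t-Assibilation: no change — [vogebegi]
Rule 2 Degemination: no change — [vogebegi]
Rule 3 Intervocalic Lenition: [vogebegi] → [vohevehi]
Rule 4 Final Vowel Lowering: [vohevehi] → [vohevehe]
Rule Rule 4 changed 1 position(s).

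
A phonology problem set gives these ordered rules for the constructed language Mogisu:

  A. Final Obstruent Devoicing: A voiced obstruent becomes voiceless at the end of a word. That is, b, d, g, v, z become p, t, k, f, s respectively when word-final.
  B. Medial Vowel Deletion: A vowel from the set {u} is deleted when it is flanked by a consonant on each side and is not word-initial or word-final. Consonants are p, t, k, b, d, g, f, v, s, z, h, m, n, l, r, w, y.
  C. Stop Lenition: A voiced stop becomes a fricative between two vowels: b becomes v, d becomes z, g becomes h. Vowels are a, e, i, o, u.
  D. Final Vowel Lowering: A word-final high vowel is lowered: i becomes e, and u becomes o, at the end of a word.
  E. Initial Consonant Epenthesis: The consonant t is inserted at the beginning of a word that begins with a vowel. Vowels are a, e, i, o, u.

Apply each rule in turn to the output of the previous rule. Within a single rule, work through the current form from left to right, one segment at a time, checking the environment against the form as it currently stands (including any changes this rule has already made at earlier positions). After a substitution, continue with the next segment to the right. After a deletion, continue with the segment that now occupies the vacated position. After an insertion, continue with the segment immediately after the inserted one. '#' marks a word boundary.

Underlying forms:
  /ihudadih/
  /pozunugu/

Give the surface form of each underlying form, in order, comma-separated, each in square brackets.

/ihudadih/:
  A Final Obstruent Devoicing: no change — [ihudadih]
  B Medial Vowel Deletion: [ihudadih] → [ihdadih]
  C Stop Lenition: [ihdadih] → [ihdazih]
  D Final Vowel Lowering: no change — [ihdazih]
  E Initial Consonant Epenthesis: [ihdazih] → [tihdazih]
/pozunugu/:
  A Final Obstruent Devoicing: no change — [pozunugu]
  B Medial Vowel Deletion: [pozunugu] → [pozngu]
  C Stop Lenition: no change — [pozngu]
  D Final Vowel Lowering: [pozngu] → [pozngo]
  E Initial Consonant Epenthesis: no change — [pozngo]

[tihdazih], [pozngo]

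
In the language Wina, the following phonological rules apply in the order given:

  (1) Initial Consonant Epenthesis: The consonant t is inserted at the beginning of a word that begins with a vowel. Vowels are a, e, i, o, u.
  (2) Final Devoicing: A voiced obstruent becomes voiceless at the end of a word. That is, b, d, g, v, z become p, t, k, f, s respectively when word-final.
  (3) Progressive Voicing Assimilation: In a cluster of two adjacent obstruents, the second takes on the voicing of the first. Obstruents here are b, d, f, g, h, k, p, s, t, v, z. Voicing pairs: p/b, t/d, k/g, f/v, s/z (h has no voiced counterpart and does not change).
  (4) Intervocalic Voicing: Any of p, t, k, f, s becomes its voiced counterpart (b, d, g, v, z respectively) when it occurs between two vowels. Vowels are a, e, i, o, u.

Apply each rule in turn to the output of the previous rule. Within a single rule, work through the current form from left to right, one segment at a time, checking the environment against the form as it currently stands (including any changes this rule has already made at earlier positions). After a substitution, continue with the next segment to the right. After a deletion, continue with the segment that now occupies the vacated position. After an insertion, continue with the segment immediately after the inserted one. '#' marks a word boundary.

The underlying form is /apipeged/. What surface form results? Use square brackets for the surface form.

[tabibeget]

(1) Initial Consonant Epenthesis: [apipeged] → [tapipeged]
(2) Final Devoicing: [tapipeged] → [tapipeget]
(3) Progressive Voicing Assimilation: no change — [tapipeget]
(4) Intervocalic Voicing: [tapipeget] → [tabibeget]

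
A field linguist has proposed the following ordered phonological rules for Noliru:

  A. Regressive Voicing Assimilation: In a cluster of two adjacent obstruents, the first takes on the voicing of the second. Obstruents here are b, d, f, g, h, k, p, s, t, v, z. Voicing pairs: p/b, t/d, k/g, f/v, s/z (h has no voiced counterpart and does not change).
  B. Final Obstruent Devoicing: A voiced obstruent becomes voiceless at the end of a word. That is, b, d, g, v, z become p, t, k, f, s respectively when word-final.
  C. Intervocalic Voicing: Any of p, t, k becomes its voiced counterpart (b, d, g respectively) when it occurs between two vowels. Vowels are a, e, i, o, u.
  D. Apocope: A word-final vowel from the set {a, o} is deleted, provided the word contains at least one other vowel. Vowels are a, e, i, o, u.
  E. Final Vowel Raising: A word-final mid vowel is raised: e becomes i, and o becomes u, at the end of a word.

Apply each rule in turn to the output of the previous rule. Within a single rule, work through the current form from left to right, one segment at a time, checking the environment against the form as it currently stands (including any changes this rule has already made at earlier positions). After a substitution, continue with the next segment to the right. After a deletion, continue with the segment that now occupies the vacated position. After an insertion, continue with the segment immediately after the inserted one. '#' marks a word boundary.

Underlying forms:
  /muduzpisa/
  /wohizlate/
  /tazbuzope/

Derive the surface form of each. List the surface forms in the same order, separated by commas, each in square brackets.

[muduspis], [wohizladi], [tazbuzobi]

/muduzpisa/:
  A Regressive Voicing Assimilation: [muduzpisa] → [muduspisa]
  B Final Obstruent Devoicing: no change — [muduspisa]
  C Intervocalic Voicing: no change — [muduspisa]
  D Apocope: [muduspisa] → [muduspis]
  E Final Vowel Raising: no change — [muduspis]
/wohizlate/:
  A Regressive Voicing Assimilation: no change — [wohizlate]
  B Final Obstruent Devoicing: no change — [wohizlate]
  C Intervocalic Voicing: [wohizlate] → [wohizlade]
  D Apocope: no change — [wohizlade]
  E Final Vowel Raising: [wohizlade] → [wohizladi]
/tazbuzope/:
  A Regressive Voicing Assimilation: no change — [tazbuzope]
  B Final Obstruent Devoicing: no change — [tazbuzope]
  C Intervocalic Voicing: [tazbuzope] → [tazbuzobe]
  D Apocope: no change — [tazbuzobe]
  E Final Vowel Raising: [tazbuzobe] → [tazbuzobi]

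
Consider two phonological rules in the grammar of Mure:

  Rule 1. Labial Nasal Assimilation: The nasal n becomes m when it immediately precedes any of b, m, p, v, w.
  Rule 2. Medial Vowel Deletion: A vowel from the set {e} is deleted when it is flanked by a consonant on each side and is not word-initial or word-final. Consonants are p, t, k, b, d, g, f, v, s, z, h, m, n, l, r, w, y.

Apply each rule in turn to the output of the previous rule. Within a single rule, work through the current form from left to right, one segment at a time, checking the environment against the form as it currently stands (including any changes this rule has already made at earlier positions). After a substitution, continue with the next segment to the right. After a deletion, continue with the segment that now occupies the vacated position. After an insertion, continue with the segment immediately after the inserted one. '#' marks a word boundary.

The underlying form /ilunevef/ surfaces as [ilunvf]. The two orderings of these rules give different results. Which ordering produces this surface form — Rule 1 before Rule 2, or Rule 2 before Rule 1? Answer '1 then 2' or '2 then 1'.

Order 1 then 2:
  1 Labial Nasal Assimilation: no change — [ilunevef]
  2 Medial Vowel Deletion: [ilunevef] → [ilunvf]
  result: [ilunvf]
Order 2 then 1:
  2 Medial Vowel Deletion: [ilunevef] → [ilunvf]
  1 Labial Nasal Assimilation: [ilunvf] → [ilumvf]
  result: [ilumvf]

1 then 2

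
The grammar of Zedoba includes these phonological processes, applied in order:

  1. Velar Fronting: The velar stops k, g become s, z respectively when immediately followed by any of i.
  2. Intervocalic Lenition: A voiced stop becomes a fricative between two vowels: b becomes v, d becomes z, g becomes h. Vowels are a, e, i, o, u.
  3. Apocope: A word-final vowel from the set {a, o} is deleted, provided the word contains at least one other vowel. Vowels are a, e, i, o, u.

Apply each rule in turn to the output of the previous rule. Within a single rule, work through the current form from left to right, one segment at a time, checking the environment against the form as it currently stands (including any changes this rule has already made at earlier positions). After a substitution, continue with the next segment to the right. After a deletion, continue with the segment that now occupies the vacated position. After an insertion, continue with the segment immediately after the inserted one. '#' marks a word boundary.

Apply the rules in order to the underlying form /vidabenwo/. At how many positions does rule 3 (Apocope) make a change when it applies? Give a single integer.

1 Velar Fronting: no change — [vidabenwo]
2 Intervocalic Lenition: [vidabenwo] → [vizavenwo]
3 Apocope: [vizavenwo] → [vizavenw]
Rule 3 changed 1 position(s).

1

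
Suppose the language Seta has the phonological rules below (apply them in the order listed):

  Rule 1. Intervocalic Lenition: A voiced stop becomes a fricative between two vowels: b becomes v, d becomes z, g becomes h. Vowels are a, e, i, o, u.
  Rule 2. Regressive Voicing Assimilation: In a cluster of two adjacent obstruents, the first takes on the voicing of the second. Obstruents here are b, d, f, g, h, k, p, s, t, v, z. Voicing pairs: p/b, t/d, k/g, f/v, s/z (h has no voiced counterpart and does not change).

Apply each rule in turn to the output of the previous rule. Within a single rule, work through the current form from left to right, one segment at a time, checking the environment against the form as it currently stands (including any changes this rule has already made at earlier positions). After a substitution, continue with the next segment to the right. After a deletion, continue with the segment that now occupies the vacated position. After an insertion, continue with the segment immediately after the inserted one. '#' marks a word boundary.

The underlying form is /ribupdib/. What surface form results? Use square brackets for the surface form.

[rivubdib]

Rule 1 Intervocalic Lenition: [ribupdib] → [rivupdib]
Rule 2 Regressive Voicing Assimilation: [rivupdib] → [rivubdib]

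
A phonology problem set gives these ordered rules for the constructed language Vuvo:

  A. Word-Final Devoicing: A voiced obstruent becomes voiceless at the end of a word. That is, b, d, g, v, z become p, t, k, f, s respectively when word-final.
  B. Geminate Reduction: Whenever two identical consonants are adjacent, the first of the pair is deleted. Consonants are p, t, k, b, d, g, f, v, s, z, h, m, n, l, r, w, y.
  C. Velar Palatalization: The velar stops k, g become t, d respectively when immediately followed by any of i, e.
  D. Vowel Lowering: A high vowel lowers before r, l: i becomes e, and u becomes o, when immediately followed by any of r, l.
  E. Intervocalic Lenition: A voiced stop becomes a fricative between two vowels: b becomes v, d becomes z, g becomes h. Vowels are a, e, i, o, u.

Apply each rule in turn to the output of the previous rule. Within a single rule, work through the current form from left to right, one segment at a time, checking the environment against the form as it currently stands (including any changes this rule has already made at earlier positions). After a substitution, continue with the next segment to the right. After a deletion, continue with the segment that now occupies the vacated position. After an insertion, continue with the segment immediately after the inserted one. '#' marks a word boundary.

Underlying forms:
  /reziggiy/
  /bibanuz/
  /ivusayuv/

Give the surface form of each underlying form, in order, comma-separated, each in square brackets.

/reziggiy/:
  A Word-Final Devoicing: no change — [reziggiy]
  B Geminate Reduction: [reziggiy] → [rezigiy]
  C Velar Palatalization: [rezigiy] → [rezidiy]
  D Vowel Lowering: no change — [rezidiy]
  E Intervocalic Lenition: [rezidiy] → [reziziy]
/bibanuz/:
  A Word-Final Devoicing: [bibanuz] → [bibanus]
  B Geminate Reduction: no change — [bibanus]
  C Velar Palatalization: no change — [bibanus]
  D Vowel Lowering: no change — [bibanus]
  E Intervocalic Lenition: [bibanus] → [bivanus]
/ivusayuv/:
  A Word-Final Devoicing: [ivusayuv] → [ivusayuf]
  B Geminate Reduction: no change — [ivusayuf]
  C Velar Palatalization: no change — [ivusayuf]
  D Vowel Lowering: no change — [ivusayuf]
  E Intervocalic Lenition: no change — [ivusayuf]

[reziziy], [bivanus], [ivusayuf]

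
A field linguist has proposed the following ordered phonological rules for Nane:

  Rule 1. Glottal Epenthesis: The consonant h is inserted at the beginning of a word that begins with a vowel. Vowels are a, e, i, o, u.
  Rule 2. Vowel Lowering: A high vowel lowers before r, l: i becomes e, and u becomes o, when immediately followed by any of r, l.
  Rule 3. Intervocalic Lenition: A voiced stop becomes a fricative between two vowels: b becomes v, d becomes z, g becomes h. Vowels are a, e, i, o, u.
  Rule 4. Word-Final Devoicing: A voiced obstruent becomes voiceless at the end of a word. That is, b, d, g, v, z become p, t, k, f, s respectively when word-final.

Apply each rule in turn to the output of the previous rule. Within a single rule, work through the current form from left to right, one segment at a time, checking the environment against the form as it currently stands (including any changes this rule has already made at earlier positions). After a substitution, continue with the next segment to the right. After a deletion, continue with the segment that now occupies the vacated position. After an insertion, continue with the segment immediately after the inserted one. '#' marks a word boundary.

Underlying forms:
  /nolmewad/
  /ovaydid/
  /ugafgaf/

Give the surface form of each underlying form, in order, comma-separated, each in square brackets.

/nolmewad/:
  Rule 1 Glottal Epenthesis: no change — [nolmewad]
  Rule 2 Vowel Lowering: no change — [nolmewad]
  Rule 3 Intervocalic Lenition: no change — [nolmewad]
  Rule 4 Word-Final Devoicing: [nolmewad] → [nolmewat]
/ovaydid/:
  Rule 1 Glottal Epenthesis: [ovaydid] → [hovaydid]
  Rule 2 Vowel Lowering: no change — [hovaydid]
  Rule 3 Intervocalic Lenition: no change — [hovaydid]
  Rule 4 Word-Final Devoicing: [hovaydid] → [hovaydit]
/ugafgaf/:
  Rule 1 Glottal Epenthesis: [ugafgaf] → [hugafgaf]
  Rule 2 Vowel Lowering: no change — [hugafgaf]
  Rule 3 Intervocalic Lenition: [hugafgaf] → [huhafgaf]
  Rule 4 Word-Final Devoicing: no change — [huhafgaf]

[nolmewat], [hovaydit], [huhafgaf]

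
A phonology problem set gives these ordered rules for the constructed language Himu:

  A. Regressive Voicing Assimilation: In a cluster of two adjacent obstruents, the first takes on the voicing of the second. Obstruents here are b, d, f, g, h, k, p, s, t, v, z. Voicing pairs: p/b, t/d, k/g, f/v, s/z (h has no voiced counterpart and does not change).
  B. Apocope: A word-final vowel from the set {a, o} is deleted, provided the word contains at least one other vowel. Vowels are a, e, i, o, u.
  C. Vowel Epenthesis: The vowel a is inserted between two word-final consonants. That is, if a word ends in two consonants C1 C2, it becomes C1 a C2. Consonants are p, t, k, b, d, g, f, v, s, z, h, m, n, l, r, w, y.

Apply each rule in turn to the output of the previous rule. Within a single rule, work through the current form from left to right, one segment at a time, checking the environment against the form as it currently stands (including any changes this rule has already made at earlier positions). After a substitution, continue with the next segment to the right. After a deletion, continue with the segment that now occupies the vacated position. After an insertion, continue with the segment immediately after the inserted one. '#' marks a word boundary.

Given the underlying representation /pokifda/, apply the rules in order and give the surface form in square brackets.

[pokivad]

A Regressive Voicing Assimilation: [pokifda] → [pokivda]
B Apocope: [pokivda] → [pokivd]
C Vowel Epenthesis: [pokivd] → [pokivad]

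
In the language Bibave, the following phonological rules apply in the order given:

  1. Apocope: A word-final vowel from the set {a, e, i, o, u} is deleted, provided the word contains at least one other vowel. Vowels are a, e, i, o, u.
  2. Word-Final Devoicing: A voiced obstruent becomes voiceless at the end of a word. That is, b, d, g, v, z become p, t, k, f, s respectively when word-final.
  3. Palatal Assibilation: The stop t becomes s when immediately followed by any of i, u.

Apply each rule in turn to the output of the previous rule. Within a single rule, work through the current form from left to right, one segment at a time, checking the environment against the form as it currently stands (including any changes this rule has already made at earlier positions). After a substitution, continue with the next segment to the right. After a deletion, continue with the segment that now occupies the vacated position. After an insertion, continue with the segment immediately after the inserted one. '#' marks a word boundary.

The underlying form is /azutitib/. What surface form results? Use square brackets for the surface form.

1 Apocope: no change — [azutitib]
2 Word-Final Devoicing: [azutitib] → [azutitip]
3 Palatal Assibilation: [azutitip] → [azusisip]

[azusisip]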